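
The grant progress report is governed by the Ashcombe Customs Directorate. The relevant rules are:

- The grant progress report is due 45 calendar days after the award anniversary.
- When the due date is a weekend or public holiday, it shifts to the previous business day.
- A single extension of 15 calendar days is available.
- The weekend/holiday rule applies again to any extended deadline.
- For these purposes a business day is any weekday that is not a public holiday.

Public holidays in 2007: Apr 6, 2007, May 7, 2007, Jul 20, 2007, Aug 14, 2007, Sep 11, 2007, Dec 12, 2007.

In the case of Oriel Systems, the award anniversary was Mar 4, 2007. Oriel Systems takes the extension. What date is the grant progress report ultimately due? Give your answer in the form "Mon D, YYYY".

45 calendar days after Mar 4, 2007 is Apr 18, 2007.
Since Apr 18, 2007 is a Wednesday and not a holiday, the date is unchanged.
Add the 15 calendar-day extension to Apr 18, 2007: May 3, 2007.
May 3, 2007 (Thursday) is already a business day.
So the filing is due May 3, 2007.

May 3, 2007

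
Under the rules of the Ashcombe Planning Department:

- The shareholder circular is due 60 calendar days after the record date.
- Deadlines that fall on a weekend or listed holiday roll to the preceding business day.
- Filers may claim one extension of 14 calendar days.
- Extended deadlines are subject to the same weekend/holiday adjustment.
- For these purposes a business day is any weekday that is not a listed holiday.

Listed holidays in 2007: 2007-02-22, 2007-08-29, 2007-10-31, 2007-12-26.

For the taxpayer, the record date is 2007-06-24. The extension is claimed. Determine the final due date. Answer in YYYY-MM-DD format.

From 2007-06-24, 60 calendar days later is 2007-08-23.
Since 2007-08-23 is a Thursday and not a holiday, the date is unchanged.
Add the 14 calendar-day extension to 2007-08-23: 2007-09-06.
Since 2007-09-06 is a Thursday and not a holiday, the date is unchanged.
So the filing is due 2007-09-06.

2007-09-06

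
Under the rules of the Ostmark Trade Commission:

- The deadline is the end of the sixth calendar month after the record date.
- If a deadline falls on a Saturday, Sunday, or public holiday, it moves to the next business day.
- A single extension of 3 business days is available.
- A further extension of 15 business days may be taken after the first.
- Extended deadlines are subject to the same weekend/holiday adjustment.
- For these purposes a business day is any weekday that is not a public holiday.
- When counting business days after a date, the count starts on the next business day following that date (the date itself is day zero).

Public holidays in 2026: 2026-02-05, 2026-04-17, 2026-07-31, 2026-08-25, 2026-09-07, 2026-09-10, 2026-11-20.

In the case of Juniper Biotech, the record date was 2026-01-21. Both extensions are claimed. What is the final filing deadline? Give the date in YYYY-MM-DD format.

6 months after 2026-01-21 falls in July 2026; the last day of that month is 2026-07-31.
2026-07-31 is a listed holiday; the next business day is 2026-08-03 (Monday).
Counting 3 further business days from 2026-08-03 reaches 2026-08-06.
2026-08-06 falls on a Thursday, which is a business day, so no adjustment is needed.
The 15-business-day extension runs from 2026-08-06 to 2026-08-28.
2026-08-28 is a Friday and not a listed holiday, so it stands.
Final deadline: 2026-08-28.

2026-08-28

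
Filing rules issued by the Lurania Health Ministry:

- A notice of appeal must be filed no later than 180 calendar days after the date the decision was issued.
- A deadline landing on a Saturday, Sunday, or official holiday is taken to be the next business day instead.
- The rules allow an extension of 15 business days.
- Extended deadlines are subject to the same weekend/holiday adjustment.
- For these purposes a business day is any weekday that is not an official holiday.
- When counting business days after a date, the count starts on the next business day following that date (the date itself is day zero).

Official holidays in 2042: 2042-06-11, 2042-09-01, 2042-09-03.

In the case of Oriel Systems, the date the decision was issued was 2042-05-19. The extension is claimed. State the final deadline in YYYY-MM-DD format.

2042-12-08

Adding 180 calendar days to 2042-05-19 gives 2042-11-15.
Because 2042-11-15 is a Saturday, the deadline becomes 2042-11-17 (Monday).
Applying the 15-business-day extension: 15 business days after 2042-11-17 is 2042-12-08.
Since 2042-12-08 is a Monday and not a holiday, the date is unchanged.
Deadline: 2042-12-08.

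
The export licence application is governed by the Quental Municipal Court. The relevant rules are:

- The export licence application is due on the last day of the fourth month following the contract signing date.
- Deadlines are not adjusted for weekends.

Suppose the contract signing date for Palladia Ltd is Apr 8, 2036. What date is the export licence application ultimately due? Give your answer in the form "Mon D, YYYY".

Aug 31, 2036

4 months after Apr 8, 2036 is August 2036; that month ends on Aug 31, 2036.
No adjustment is made for weekends or holidays, so Aug 31, 2036 stands.
The final due date is Aug 31, 2036.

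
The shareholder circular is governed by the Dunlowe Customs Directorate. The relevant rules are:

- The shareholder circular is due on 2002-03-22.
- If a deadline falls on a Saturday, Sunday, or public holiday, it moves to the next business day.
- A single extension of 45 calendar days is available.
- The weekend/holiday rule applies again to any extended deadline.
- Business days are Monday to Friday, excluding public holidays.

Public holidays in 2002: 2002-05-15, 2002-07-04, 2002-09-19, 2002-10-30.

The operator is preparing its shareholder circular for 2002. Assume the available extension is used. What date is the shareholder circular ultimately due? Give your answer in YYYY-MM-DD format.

The statutory due date is 2002-03-22.
Since 2002-03-22 is a Friday and not a holiday, the date is unchanged.
Applying the 45-calendar-day extension: 2002-03-22 + 45 days = 2002-05-06.
2002-05-06 is a Monday and not a listed holiday, so it stands.
So the filing is due 2002-05-06.

2002-05-06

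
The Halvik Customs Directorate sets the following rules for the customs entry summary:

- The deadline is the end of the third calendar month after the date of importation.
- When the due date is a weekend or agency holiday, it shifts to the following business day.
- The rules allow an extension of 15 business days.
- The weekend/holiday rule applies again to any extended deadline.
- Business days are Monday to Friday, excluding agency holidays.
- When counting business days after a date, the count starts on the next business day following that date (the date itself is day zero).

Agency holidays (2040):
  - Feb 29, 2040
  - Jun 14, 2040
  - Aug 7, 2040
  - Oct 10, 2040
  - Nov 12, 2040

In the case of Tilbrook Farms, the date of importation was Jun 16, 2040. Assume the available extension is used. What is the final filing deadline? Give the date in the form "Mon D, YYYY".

Oct 23, 2040

3 months after Jun 16, 2040 falls in September 2040; the last day of that month is Sep 30, 2040.
Sep 30, 2040 falls on a Sunday. Rolling to the next business day gives Oct 1, 2040, a Monday.
The 15-business-day extension runs from Oct 1, 2040 to Oct 23, 2040.
Since Oct 23, 2040 is a Tuesday and not a holiday, the date is unchanged.
Final deadline: Oct 23, 2040.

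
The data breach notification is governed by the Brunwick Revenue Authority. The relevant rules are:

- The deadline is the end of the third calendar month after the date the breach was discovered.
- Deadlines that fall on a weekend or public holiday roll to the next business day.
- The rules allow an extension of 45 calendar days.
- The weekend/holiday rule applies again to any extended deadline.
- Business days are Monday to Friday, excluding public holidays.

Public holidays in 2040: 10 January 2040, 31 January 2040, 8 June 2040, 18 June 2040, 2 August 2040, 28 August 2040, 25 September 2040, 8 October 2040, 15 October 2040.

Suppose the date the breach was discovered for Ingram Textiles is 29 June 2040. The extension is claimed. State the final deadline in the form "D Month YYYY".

15 November 2040

3 months after 29 June 2040 is September 2040; that month ends on 30 September 2040.
30 September 2040 is a Sunday, so it moves to the next business day, 1 October 2040 (Monday).
Applying the 45-calendar-day extension: 1 October 2040 + 45 days = 15 November 2040.
Since 15 November 2040 is a Thursday and not a holiday, the date is unchanged.
Final deadline: 15 November 2040.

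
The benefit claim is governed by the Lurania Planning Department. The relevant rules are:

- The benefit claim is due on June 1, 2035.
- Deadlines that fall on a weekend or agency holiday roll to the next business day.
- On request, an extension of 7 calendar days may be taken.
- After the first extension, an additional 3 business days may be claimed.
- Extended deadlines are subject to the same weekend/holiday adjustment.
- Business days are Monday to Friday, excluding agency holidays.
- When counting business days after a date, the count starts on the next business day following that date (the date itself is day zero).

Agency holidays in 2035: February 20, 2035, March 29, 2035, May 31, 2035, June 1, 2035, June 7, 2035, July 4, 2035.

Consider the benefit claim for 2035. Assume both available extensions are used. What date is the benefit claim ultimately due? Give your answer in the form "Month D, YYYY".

June 14, 2035

The statutory due date is June 1, 2035.
June 1, 2035 is a listed holiday; the next business day is June 4, 2035 (Monday).
Add the 7 calendar-day extension to June 4, 2035: June 11, 2035.
Since June 11, 2035 is a Monday and not a holiday, the date is unchanged.
Counting 3 further business days from June 11, 2035 reaches June 14, 2035.
Since June 14, 2035 is a Thursday and not a holiday, the date is unchanged.
The final due date is June 14, 2035.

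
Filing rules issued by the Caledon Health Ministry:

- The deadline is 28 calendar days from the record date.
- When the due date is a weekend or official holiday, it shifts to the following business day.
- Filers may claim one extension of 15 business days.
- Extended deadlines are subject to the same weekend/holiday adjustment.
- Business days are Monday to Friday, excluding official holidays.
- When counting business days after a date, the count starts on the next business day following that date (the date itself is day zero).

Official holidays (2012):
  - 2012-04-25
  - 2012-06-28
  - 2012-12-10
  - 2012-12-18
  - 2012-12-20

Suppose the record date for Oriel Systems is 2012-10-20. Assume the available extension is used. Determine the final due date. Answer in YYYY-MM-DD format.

Trigger date 2012-10-20 + 28 calendar days = 2012-11-17.
2012-11-17 is a Saturday, so it moves to the next business day, 2012-11-19 (Monday).
Counting 15 further business days from 2012-11-19 reaches 2012-12-11.
2012-12-11 falls on a Tuesday, which is a business day, so no adjustment is needed.
The final due date is 2012-12-11.

2012-12-11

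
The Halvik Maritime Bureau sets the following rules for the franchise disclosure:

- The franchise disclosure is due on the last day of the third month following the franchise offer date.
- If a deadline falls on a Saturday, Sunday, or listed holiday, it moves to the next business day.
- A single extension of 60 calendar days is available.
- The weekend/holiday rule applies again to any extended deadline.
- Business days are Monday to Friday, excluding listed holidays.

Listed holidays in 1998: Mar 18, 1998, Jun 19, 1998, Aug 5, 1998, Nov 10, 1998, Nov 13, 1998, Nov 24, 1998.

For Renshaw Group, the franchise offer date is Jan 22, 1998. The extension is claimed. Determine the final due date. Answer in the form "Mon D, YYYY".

3 months after Jan 22, 1998 falls in April 1998; the last day of that month is Apr 30, 1998.
Since Apr 30, 1998 is a Thursday and not a holiday, the date is unchanged.
The 60-calendar-day extension moves the deadline from Apr 30, 1998 to Jun 29, 1998.
Since Jun 29, 1998 is a Monday and not a holiday, the date is unchanged.
Deadline: Jun 29, 1998.

Jun 29, 1998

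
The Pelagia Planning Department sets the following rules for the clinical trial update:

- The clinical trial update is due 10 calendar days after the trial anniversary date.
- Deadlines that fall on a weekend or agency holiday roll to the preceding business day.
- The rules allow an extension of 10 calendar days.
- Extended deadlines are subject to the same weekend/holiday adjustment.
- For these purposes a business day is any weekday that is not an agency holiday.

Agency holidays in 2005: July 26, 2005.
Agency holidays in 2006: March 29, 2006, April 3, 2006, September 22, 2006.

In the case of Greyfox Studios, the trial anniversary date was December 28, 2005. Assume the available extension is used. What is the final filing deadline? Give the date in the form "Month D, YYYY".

Adding 10 calendar days to December 28, 2005 gives January 7, 2006.
Because January 7, 2006 is a Saturday, the deadline becomes January 6, 2006 (Friday).
The 10-calendar-day extension moves the deadline from January 6, 2006 to January 16, 2006.
January 16, 2006 falls on a Monday, which is a business day, so no adjustment is needed.
Final deadline: January 16, 2006.

January 16, 2006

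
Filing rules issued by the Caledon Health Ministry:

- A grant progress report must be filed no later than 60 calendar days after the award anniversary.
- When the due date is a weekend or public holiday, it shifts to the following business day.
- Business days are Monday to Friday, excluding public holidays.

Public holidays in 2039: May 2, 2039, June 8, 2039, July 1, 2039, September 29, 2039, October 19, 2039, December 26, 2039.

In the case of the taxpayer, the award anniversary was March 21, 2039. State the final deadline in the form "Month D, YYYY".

From March 21, 2039, 60 calendar days later is May 20, 2039.
May 20, 2039 (Friday) is already a business day.
So the filing is due May 20, 2039.

May 20, 2039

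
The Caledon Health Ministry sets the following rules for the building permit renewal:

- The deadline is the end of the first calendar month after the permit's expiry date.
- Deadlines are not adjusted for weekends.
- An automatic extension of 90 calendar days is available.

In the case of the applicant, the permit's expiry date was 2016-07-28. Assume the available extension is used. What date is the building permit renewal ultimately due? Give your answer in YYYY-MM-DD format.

2016-11-29

The first month after 2016-07-28 is August 2016, whose last day is 2016-08-31.
2016-08-31 is a Wednesday; no weekend or holiday adjustment applies.
Applying the 90-calendar-day extension: 2016-08-31 + 90 days = 2016-11-29.
2016-11-29 falls on a Tuesday. The rules make no weekend/holiday allowance, so it remains 2016-11-29.
Deadline: 2016-11-29.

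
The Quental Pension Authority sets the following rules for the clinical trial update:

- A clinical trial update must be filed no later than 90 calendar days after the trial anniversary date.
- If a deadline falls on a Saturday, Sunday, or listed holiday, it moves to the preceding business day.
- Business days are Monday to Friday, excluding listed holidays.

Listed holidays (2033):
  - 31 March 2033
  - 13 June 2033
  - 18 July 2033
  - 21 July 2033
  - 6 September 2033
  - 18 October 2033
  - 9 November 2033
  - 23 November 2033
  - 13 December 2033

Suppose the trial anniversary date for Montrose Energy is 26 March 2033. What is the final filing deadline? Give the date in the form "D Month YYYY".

24 June 2033

From 26 March 2033, 90 calendar days later is 24 June 2033.
24 June 2033 is a Friday and not a listed holiday, so it stands.
Final deadline: 24 June 2033.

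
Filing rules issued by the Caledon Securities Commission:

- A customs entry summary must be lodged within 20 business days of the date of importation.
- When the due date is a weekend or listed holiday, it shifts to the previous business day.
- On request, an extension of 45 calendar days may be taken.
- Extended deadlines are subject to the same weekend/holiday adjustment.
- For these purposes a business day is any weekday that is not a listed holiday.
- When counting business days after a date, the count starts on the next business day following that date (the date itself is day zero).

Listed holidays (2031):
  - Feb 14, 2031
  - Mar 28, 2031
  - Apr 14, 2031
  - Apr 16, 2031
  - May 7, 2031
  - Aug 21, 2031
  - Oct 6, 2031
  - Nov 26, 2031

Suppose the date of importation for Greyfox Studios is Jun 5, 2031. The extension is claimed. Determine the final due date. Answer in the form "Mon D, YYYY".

Counting 20 business days after Jun 5, 2031 (skipping weekends and listed holidays) reaches Jul 3, 2031.
Jul 3, 2031 (Thursday) is already a business day.
With the 45-day extension, Jul 3, 2031 becomes Aug 17, 2031.
Aug 17, 2031 falls on a Sunday. Rolling to the preceding business day gives Aug 15, 2031, a Friday.
Final deadline: Aug 15, 2031.

Aug 15, 2031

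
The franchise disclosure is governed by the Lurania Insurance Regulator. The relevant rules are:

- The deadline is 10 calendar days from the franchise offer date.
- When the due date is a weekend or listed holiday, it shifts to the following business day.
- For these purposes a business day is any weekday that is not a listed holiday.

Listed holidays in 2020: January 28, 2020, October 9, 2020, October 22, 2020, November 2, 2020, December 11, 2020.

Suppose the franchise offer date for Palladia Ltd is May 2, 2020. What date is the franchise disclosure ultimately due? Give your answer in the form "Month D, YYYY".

May 12, 2020

From May 2, 2020, 10 calendar days later is May 12, 2020.
May 12, 2020 (Tuesday) is already a business day.
Final deadline: May 12, 2020.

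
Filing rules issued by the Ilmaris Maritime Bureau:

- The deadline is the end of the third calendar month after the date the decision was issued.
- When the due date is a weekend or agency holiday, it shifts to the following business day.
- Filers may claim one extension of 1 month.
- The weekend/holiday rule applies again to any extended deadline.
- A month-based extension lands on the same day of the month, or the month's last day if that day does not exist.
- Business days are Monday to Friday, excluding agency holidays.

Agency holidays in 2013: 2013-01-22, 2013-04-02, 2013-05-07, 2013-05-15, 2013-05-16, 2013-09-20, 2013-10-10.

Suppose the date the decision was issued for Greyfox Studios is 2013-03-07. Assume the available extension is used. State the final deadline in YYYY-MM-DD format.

3 months after 2013-03-07 falls in June 2013; the last day of that month is 2013-06-30.
2013-06-30 is a Sunday; the next business day is 2013-07-01 (Monday).
The 1 month extension carries 2013-07-01 to 2013-08-01.
2013-08-01 is a Thursday and not a listed holiday, so it stands.
Final deadline: 2013-08-01.

2013-08-01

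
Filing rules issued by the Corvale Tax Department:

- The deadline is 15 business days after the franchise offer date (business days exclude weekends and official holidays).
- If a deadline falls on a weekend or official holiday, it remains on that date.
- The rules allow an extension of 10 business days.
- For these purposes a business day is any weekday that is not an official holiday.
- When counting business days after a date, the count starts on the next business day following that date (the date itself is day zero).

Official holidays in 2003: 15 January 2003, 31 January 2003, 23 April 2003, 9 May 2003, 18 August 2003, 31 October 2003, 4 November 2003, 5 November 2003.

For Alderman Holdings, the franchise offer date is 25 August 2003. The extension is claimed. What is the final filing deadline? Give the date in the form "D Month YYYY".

Starting the day after 25 August 2003 and counting 15 business days lands on 15 September 2003.
15 September 2003 is a Monday; no weekend or holiday adjustment applies.
Applying the 10-business-day extension: 10 business days after 15 September 2003 is 29 September 2003.
29 September 2003 falls on a Monday. The rules make no weekend/holiday allowance, so it remains 29 September 2003.
The final due date is 29 September 2003.

29 September 2003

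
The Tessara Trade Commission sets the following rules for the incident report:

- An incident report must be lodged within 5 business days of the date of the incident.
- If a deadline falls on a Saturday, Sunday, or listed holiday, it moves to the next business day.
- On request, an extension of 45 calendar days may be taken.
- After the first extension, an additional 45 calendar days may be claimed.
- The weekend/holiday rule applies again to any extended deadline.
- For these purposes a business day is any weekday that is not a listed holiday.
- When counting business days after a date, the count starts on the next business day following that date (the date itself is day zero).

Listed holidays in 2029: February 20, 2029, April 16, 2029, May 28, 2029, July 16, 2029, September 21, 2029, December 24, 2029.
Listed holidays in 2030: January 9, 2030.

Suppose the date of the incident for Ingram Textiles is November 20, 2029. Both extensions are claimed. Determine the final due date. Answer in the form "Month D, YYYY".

Starting the day after November 20, 2029 and counting 5 business days lands on November 27, 2029.
November 27, 2029 (Tuesday) is already a business day.
The 45-calendar-day extension moves the deadline from November 27, 2029 to January 11, 2030.
January 11, 2030 falls on a Friday, which is a business day, so no adjustment is needed.
With the 45-day extension, January 11, 2030 becomes February 25, 2030.
February 25, 2030 (Monday) is already a business day.
Final deadline: February 25, 2030.

February 25, 2030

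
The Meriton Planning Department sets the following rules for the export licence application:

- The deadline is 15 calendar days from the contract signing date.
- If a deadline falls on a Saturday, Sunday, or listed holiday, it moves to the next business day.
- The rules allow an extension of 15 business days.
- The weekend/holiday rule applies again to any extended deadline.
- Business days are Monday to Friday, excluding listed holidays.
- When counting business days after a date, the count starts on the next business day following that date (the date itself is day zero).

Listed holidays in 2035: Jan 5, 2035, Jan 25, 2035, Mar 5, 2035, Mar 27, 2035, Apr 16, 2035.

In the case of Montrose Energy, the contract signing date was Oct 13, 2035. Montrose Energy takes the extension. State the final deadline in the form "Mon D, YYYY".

Nov 19, 2035

Adding 15 calendar days to Oct 13, 2035 gives Oct 28, 2035.
Oct 28, 2035 is a Sunday, so it moves to the next business day, Oct 29, 2035 (Monday).
The 15-business-day extension runs from Oct 29, 2035 to Nov 19, 2035.
Nov 19, 2035 (Monday) is already a business day.
So the filing is due Nov 19, 2035.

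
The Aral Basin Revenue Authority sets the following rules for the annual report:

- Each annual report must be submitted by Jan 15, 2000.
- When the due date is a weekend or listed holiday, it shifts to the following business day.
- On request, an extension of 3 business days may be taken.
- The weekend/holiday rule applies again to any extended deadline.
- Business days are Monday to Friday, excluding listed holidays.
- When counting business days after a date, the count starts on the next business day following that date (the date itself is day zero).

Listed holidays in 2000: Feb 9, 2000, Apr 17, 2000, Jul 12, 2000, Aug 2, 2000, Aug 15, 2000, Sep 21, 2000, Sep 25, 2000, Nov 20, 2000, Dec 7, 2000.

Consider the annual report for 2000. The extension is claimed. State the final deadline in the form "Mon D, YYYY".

Jan 20, 2000

The stated deadline is Jan 15, 2000.
Jan 15, 2000 is a Saturday; the next business day is Jan 17, 2000 (Monday).
Counting 3 further business days from Jan 17, 2000 reaches Jan 20, 2000.
Jan 20, 2000 falls on a Thursday, which is a business day, so no adjustment is needed.
The final due date is Jan 20, 2000.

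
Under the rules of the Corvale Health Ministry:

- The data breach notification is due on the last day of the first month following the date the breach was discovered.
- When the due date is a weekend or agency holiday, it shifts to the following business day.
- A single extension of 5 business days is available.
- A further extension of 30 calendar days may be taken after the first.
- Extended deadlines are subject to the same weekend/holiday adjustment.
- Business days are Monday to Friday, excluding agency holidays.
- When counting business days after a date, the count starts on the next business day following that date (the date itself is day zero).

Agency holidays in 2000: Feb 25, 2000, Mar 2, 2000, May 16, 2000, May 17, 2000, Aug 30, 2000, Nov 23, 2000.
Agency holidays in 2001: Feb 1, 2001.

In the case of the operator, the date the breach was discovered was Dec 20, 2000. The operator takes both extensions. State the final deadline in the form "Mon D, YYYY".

Mar 12, 2001

1 month after Dec 20, 2000 falls in January 2001; the last day of that month is Jan 31, 2001.
Jan 31, 2001 falls on a Wednesday, which is a business day, so no adjustment is needed.
The 5-business-day extension runs from Jan 31, 2001 to Feb 8, 2001.
Feb 8, 2001 (Thursday) is already a business day.
Add the 30 calendar-day extension to Feb 8, 2001: Mar 10, 2001.
Because Mar 10, 2001 is a Saturday, the deadline becomes Mar 12, 2001 (Monday).
Final deadline: Mar 12, 2001.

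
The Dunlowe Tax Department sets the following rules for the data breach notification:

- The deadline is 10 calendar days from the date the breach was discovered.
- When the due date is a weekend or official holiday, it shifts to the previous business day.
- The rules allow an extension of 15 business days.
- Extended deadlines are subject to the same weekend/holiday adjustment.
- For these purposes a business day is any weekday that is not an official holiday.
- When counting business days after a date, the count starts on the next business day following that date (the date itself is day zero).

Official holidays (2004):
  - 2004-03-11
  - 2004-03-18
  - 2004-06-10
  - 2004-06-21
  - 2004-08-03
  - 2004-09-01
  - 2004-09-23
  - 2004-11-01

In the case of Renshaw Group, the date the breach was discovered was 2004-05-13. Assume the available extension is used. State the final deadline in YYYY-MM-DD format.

2004-06-14

Adding 10 calendar days to 2004-05-13 gives 2004-05-23.
2004-05-23 is a Sunday, so it moves to the preceding business day, 2004-05-21 (Friday).
Applying the 15-business-day extension: 15 business days after 2004-05-21 is 2004-06-14.
2004-06-14 falls on a Monday, which is a business day, so no adjustment is needed.
Deadline: 2004-06-14.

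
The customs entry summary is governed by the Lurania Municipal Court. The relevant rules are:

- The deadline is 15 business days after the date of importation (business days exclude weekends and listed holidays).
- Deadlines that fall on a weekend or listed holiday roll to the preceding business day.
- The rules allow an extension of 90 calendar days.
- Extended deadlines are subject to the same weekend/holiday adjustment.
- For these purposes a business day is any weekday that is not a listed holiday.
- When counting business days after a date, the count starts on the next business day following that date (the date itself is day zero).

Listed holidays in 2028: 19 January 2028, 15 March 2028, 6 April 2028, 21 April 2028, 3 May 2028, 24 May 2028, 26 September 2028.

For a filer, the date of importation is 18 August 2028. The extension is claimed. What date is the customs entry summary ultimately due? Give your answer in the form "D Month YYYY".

7 December 2028

Starting the day after 18 August 2028 and counting 15 business days lands on 8 September 2028.
8 September 2028 falls on a Friday, which is a business day, so no adjustment is needed.
The 90-calendar-day extension moves the deadline from 8 September 2028 to 7 December 2028.
7 December 2028 is a Thursday and not a listed holiday, so it stands.
Deadline: 7 December 2028.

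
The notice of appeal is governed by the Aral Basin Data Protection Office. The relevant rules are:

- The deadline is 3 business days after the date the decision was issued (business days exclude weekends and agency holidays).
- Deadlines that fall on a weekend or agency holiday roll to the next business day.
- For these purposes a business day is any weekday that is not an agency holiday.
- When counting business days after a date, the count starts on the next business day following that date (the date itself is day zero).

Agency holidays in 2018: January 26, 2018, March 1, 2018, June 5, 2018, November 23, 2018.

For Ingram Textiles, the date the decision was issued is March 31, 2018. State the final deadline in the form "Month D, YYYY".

April 4, 2018

Counting 3 business days after March 31, 2018 (skipping weekends and listed holidays) reaches April 4, 2018.
April 4, 2018 is a Wednesday and not a listed holiday, so it stands.
Deadline: April 4, 2018.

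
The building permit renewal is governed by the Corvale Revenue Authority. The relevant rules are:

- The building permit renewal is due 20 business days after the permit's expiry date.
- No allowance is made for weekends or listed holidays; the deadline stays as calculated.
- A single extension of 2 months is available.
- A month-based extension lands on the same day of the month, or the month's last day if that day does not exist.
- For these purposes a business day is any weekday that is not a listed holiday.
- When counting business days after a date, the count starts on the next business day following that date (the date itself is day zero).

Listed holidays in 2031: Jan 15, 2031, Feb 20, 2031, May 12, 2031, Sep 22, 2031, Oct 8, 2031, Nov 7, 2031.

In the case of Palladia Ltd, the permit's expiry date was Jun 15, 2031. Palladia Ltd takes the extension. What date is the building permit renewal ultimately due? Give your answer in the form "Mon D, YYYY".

Sep 11, 2031

Counting 20 business days after Jun 15, 2031 (skipping weekends and listed holidays) reaches Jul 11, 2031.
No adjustment is made for weekends or holidays, so Jul 11, 2031 stands.
Applying the 2 months extension: 2 months after Jul 11, 2031 is Sep 11, 2031.
Sep 11, 2031 falls on a Thursday. The rules make no weekend/holiday allowance, so it remains Sep 11, 2031.
So the filing is due Sep 11, 2031.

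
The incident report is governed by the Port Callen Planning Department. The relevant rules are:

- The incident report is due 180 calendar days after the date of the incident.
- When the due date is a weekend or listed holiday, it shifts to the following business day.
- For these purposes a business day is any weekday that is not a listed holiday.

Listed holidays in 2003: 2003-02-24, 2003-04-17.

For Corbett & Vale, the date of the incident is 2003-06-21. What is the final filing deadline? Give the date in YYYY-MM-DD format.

Trigger date 2003-06-21 + 180 calendar days = 2003-12-18.
Since 2003-12-18 is a Thursday and not a holiday, the date is unchanged.
Final deadline: 2003-12-18.

2003-12-18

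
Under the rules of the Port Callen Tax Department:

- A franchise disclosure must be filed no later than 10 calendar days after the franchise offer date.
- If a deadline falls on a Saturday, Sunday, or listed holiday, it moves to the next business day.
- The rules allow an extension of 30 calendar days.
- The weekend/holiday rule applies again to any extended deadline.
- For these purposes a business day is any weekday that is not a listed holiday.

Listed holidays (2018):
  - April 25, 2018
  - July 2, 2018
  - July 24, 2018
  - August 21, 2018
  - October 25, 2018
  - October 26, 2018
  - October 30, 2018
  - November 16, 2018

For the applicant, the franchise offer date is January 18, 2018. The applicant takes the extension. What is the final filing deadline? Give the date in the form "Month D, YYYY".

10 calendar days after January 18, 2018 is January 28, 2018.
Because January 28, 2018 is a Sunday, the deadline becomes January 29, 2018 (Monday).
The 30-calendar-day extension moves the deadline from January 29, 2018 to February 28, 2018.
Since February 28, 2018 is a Wednesday and not a holiday, the date is unchanged.
Deadline: February 28, 2018.

February 28, 2018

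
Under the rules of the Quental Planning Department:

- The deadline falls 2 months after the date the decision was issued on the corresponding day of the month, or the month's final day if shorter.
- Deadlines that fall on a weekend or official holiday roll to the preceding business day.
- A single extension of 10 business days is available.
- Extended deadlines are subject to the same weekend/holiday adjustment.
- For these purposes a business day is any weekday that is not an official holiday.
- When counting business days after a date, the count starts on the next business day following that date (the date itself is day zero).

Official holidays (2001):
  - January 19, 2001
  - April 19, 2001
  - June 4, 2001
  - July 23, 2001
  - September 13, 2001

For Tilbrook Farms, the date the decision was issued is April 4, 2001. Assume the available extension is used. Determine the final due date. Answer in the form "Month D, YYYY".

2 months from April 4, 2001 is June 4, 2001.
Because June 4, 2001 is a listed holiday, the deadline becomes June 1, 2001 (Friday).
Applying the 10-business-day extension: 10 business days after June 1, 2001 is June 18, 2001.
June 18, 2001 falls on a Monday, which is a business day, so no adjustment is needed.
The final due date is June 18, 2001.

June 18, 2001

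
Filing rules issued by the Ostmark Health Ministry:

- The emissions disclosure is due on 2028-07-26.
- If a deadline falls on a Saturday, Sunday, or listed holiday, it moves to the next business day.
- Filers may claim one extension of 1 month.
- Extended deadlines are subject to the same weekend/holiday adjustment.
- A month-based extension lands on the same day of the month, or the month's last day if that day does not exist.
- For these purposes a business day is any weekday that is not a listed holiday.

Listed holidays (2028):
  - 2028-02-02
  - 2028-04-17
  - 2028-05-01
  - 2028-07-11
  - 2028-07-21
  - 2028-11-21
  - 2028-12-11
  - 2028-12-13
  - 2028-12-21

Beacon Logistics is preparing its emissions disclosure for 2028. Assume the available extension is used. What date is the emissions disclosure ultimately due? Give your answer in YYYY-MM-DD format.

2028-08-28

Start from the fixed due date, 2028-07-26.
2028-07-26 (Wednesday) is already a business day.
Applying the 1 month extension: 1 month after 2028-07-26 is 2028-08-26.
2028-08-26 is a Saturday, so it moves to the next business day, 2028-08-28 (Monday).
Final deadline: 2028-08-28.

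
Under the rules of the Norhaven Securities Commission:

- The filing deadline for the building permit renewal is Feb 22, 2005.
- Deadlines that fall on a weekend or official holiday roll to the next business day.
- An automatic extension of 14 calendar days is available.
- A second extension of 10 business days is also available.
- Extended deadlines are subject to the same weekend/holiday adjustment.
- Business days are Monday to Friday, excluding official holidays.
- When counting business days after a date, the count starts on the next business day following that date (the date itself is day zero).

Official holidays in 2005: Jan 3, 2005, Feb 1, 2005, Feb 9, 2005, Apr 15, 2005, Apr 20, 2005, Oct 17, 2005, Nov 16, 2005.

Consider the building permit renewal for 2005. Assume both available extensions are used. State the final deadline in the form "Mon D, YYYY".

Mar 22, 2005

The statutory due date is Feb 22, 2005.
Feb 22, 2005 falls on a Tuesday, which is a business day, so no adjustment is needed.
With the 14-day extension, Feb 22, 2005 becomes Mar 8, 2005.
Mar 8, 2005 (Tuesday) is already a business day.
Counting 10 further business days from Mar 8, 2005 reaches Mar 22, 2005.
Mar 22, 2005 (Tuesday) is already a business day.
So the filing is due Mar 22, 2005.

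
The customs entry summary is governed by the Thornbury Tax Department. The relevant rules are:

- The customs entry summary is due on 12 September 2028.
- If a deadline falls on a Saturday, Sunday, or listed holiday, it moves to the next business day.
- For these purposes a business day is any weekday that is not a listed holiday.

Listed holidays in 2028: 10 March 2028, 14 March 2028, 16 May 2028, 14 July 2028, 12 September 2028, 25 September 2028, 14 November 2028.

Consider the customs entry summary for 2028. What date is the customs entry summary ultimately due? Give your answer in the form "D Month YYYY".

The stated deadline is 12 September 2028.
12 September 2028 falls on a listed holiday. Rolling to the next business day gives 13 September 2028, a Wednesday.
The final due date is 13 September 2028.

13 September 2028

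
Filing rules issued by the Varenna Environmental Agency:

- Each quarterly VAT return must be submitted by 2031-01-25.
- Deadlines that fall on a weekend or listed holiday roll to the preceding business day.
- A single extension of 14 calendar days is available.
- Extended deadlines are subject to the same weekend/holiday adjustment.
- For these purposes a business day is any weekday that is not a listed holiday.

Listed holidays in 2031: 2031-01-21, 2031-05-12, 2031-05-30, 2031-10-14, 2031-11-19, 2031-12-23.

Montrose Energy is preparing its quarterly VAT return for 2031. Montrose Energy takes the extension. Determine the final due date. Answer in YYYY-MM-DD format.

2031-02-07

Start from the fixed due date, 2031-01-25.
2031-01-25 falls on a Saturday. Rolling to the preceding business day gives 2031-01-24, a Friday.
Add the 14 calendar-day extension to 2031-01-24: 2031-02-07.
2031-02-07 (Friday) is already a business day.
Final deadline: 2031-02-07.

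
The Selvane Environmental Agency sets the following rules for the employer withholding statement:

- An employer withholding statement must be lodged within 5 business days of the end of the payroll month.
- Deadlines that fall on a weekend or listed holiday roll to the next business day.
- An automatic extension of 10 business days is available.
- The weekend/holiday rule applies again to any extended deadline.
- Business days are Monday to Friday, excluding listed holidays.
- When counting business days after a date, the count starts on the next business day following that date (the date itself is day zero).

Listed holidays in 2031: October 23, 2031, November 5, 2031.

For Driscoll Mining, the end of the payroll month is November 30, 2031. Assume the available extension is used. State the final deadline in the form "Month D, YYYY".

December 19, 2031

5 business days after November 30, 2031, excluding weekends and holidays, is December 5, 2031.
Since December 5, 2031 is a Friday and not a holiday, the date is unchanged.
Applying the 10-business-day extension: 10 business days after December 5, 2031 is December 19, 2031.
Since December 19, 2031 is a Friday and not a holiday, the date is unchanged.
Final deadline: December 19, 2031.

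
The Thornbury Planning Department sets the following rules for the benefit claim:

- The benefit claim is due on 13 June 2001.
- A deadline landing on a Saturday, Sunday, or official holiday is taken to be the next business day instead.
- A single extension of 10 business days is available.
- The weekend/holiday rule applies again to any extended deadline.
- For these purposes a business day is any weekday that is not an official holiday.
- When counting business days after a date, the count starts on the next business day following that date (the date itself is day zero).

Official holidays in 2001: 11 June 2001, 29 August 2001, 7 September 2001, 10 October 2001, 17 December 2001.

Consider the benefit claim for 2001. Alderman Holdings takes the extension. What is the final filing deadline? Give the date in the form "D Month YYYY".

Start from the fixed due date, 13 June 2001.
13 June 2001 falls on a Wednesday, which is a business day, so no adjustment is needed.
The 10-business-day extension runs from 13 June 2001 to 27 June 2001.
Since 27 June 2001 is a Wednesday and not a holiday, the date is unchanged.
The final due date is 27 June 2001.

27 June 2001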